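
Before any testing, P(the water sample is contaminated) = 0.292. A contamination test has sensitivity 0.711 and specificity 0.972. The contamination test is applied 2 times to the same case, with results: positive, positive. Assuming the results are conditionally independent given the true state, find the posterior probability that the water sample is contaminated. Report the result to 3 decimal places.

Posterior P(H) ≈ 0.996

With H the event that the water sample is contaminated, the joint likelihood of the observed sequence is P(data|H) = 0.711·0.711 = 0.50552 and P(data|¬H) = 0.028·0.028 = 0.00078400.
Bayes: P(H|data) = 0.292·0.50552 / (0.292·0.50552 + 0.708·0.00078400) = 0.14761/0.14817 = 0.9963.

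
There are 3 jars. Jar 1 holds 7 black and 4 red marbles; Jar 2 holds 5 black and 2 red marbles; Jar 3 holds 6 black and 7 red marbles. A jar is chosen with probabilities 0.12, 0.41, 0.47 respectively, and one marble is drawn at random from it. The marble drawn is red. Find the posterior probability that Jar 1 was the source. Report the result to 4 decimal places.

Posterior probability ≈ 0.1054

Tabulate prior·likelihood by source: [1] prior 0.12, lik 0.3636, product 0.04364; [2] prior 0.41, lik 0.2857, product 0.1171; [3] prior 0.47, lik 0.5385, product 0.2531.
Normalizing constant = 0.41386; the posterior for Jar 1 is its product over the sum, 0.04364/0.41386 = 0.1054.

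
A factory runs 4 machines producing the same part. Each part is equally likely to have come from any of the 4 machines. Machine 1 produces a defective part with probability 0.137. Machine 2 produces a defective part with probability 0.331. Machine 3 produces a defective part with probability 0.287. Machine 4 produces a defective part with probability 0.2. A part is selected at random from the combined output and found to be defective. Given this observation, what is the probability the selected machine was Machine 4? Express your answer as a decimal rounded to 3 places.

Posterior probability ≈ 0.209

P(defective|M1) = 0.137; P(defective|M2) = 0.331; P(defective|M3) = 0.287; P(defective|M4) = 0.2.
Prior × likelihood for each source: 0.25·0.137=0.03425, 0.25·0.331=0.08275, 0.25·0.287=0.07175, 0.25·0.2=0.05000. Summing gives P(defective) = 0.23875.
P(Machine 4 | defective) = 0.05000 / 0.23875 = 0.209.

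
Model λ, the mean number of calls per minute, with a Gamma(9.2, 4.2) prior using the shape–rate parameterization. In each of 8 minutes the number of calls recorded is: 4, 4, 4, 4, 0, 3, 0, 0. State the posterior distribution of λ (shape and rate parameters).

Posterior: Gamma(shape=28.2, rate=12.2)

The Poisson likelihood adds the total count to the shape and the number of exposure periods to the rate. Here ∑xᵢ = 19 and n = 8, so shape 9.2→28.2 and rate 4.2→12.2.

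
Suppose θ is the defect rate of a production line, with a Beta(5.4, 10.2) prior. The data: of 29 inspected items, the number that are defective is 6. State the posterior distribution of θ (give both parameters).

Observing 6 successes and 23 failures updates Beta(5.4, 10.2) by adding the success and failure counts to the two shape parameters: α = 5.4+6 = 11.4, β = 10.2+23 = 33.2.

Posterior: Beta(11.4, 33.2)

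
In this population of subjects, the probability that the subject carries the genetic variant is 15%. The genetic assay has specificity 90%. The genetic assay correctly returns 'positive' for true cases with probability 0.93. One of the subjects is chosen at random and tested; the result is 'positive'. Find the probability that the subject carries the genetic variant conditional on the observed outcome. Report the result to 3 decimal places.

Write H for 'the subject carries the genetic variant'. Prior odds H:¬H = 0.15/0.85 = 0.17647. For the 'positive' outcome, the likelihood ratio is 0.93/0.1 = 9.3000.
Posterior odds = 0.17647 × 9.3000 = 1.6412, so P(H|E) = 1.6412/(1+1.6412) = 0.621.

P(H | E) ≈ 0.621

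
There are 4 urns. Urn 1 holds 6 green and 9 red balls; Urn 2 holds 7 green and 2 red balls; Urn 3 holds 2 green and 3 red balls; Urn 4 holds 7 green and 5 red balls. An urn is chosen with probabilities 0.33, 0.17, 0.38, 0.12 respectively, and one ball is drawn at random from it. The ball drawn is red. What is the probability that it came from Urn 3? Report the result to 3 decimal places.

Tabulate prior·likelihood by source: [1] prior 0.33, lik 0.6, product 0.1980; [2] prior 0.17, lik 0.2222, product 0.03778; [3] prior 0.38, lik 0.6, product 0.2280; [4] prior 0.12, lik 0.4167, product 0.05000.
Normalizing constant = 0.51378; the posterior for Urn 3 is its product over the sum, 0.2280/0.51378 = 0.444.

Posterior probability ≈ 0.444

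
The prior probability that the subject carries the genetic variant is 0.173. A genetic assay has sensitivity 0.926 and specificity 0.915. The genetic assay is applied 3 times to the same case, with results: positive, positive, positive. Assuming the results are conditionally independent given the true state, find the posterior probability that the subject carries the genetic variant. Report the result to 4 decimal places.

Posterior P(H) ≈ 0.9963

Let H be the event that the subject carries the genetic variant; start with P(H) = 0.173. P('positive'|H) = 0.926, P('positive'|¬H) = 0.085.
Update on result 1 ('positive'): P(H) ← 0.926·0.1730 / (0.926·0.1730 + 0.085·0.8270) = 0.16020/0.23049 = 0.6950.
Update on result 2 ('positive'): P(H) ← 0.926·0.6950 / (0.926·0.6950 + 0.085·0.3050) = 0.64359/0.66951 = 0.9613.
Update on result 3 ('positive'): P(H) ← 0.926·0.9613 / (0.926·0.9613 + 0.085·0.0387) = 0.89015/0.89344 = 0.9963.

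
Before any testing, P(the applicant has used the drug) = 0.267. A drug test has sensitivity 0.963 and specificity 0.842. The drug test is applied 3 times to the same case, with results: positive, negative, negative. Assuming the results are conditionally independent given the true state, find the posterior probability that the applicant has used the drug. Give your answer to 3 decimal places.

Posterior P(H) ≈ 0.004

Let H be the event that the applicant has used the drug; start with P(H) = 0.267. P('positive'|H) = 0.963, P('positive'|¬H) = 0.158.
Update on result 1 ('positive'): P(H) ← 0.963·0.2670 / (0.963·0.2670 + 0.158·0.7330) = 0.25712/0.37294 = 0.6895.
Update on result 2 ('negative'): P(H) ← 0.037·0.6895 / (0.037·0.6895 + 0.842·0.3105) = 0.025510/0.28699 = 0.0889.
Update on result 3 ('negative'): P(H) ← 0.037·0.0889 / (0.037·0.0889 + 0.842·0.9111) = 0.0032888/0.77045 = 0.0043.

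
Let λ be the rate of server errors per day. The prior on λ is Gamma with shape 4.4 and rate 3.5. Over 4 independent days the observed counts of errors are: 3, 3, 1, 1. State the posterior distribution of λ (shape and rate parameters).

Posterior: Gamma(shape=12.4, rate=7.5)

The Poisson likelihood adds the total count to the shape and the number of exposure periods to the rate. Here ∑xᵢ = 8 and n = 4, so shape 4.4→12.4 and rate 3.5→7.5.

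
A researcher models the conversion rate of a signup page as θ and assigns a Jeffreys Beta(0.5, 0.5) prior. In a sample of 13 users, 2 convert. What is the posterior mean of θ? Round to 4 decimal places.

The binomial likelihood is conjugate to the Beta prior: with 2 successes and 11 failures, the posterior is Beta(0.5+2, 0.5+11) = Beta(2.5, 11.5).
E[θ | data] = 2.5/(2.5+11.5) = 0.1786.

Posterior mean ≈ 0.1786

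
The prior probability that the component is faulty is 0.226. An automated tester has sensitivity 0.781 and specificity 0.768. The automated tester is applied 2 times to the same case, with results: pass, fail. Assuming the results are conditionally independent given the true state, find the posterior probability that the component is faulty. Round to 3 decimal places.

Let H be the event that the component is faulty; start with P(H) = 0.226. P('fail'|H) = 0.781, P('fail'|¬H) = 0.232.
Update on result 1 ('pass'): P(H) ← 0.219·0.2260 / (0.219·0.2260 + 0.768·0.7740) = 0.049494/0.64393 = 0.0769.
Update on result 2 ('fail'): P(H) ← 0.781·0.0769 / (0.781·0.0769 + 0.232·0.9231) = 0.060030/0.27420 = 0.2189.

Posterior P(H) ≈ 0.219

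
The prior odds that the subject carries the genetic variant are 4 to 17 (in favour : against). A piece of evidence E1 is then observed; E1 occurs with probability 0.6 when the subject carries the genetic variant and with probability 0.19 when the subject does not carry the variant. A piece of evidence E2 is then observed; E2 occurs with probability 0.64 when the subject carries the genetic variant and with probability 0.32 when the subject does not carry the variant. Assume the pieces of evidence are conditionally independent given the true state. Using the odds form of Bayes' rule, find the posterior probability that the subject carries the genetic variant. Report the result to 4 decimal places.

Posterior probability ≈ 0.5978

Prior odds = 4/17 = 0.23529.
Likelihood ratio for E1 = 0.6/0.19 = 3.1579.
Likelihood ratio for E2 = 0.64/0.32 = 2.0000.
Posterior odds = prior odds × LR₁ × LR₂ = 1.4861.
Posterior probability = odds/(1+odds) = 1.4861/2.4861 = 0.5978.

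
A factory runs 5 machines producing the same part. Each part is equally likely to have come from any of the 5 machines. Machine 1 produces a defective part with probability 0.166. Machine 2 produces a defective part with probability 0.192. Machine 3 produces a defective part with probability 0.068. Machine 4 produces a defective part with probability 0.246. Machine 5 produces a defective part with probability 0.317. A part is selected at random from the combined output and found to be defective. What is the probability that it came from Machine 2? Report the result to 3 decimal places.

Posterior probability ≈ 0.194

P(defective|M1) = 0.166; P(defective|M2) = 0.192; P(defective|M3) = 0.068; P(defective|M4) = 0.246; P(defective|M5) = 0.317.
Prior × likelihood for each source: 0.2·0.166=0.03320, 0.2·0.192=0.03840, 0.2·0.068=0.01360, 0.2·0.246=0.04920, 0.2·0.317=0.06340. Summing gives P(defective) = 0.19780.
P(Machine 2 | defective) = 0.03840 / 0.19780 = 0.194.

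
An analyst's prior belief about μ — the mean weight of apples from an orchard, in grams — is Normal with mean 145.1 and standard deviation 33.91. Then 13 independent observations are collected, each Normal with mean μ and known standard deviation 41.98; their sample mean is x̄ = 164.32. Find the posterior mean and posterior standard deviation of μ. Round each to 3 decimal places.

Prior precision 1/τ₀² = 1/33.91² = 0.00086965; data precision n/σ² = 13/41.98² = 0.00737664.
Posterior precision = 0.00086965 + 0.00737664 = 0.00824629, giving posterior SD = 1/√0.00824629 = 11.012.
Posterior mean = (0.00086965·145.1 + 0.00737664·164.32) / 0.00824629 = 162.293.

Posterior mean ≈ 162.293; posterior SD ≈ 11.012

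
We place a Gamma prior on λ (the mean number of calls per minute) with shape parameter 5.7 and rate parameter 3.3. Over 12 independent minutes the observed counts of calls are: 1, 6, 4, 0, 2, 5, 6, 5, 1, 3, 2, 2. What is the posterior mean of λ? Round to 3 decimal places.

The Poisson likelihood adds the total count to the shape and the number of exposure periods to the rate. Here ∑xᵢ = 37 and n = 12, so shape 5.7→42.7 and rate 3.3→15.3.
E[λ | data] = 42.7/15.3 = 2.791.

Posterior mean ≈ 2.791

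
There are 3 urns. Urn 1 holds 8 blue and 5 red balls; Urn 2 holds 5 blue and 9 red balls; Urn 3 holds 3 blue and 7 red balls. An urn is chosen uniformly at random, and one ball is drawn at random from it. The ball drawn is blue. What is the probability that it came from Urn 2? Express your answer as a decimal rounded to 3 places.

Posterior probability ≈ 0.281

Tabulate prior·likelihood by source: [1] prior 0.333333, lik 0.6154, product 0.2051; [2] prior 0.333333, lik 0.3571, product 0.1190; [3] prior 0.333333, lik 0.3, product 0.1000.
Normalizing constant = 0.42418; the posterior for Urn 2 is its product over the sum, 0.1190/0.42418 = 0.281.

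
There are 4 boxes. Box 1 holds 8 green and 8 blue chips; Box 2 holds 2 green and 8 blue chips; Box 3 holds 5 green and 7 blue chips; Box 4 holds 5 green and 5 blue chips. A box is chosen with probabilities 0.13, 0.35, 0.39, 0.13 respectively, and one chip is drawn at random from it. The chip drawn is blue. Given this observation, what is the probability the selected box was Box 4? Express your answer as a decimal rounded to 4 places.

P(blue|Box 1) = 0.5; P(blue|Box 2) = 0.8; P(blue|Box 3) = 0.5833; P(blue|Box 4) = 0.5.
Prior × likelihood for each source: 0.13·0.5=0.06500, 0.35·0.8=0.2800, 0.39·0.5833=0.2275, 0.13·0.5=0.06500. Summing gives P(blue) = 0.63750.
P(Box 4 | blue) = 0.06500 / 0.63750 = 0.1020.

Posterior probability ≈ 0.1020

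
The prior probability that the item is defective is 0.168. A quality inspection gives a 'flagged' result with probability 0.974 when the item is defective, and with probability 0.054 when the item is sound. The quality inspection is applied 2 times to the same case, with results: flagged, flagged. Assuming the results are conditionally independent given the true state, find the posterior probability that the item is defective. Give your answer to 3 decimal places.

Let H be the event that the item is defective; start with P(H) = 0.168. P('flagged'|H) = 0.974, P('flagged'|¬H) = 0.054.
Update on result 1 ('flagged'): P(H) ← 0.974·0.1680 / (0.974·0.1680 + 0.054·0.8320) = 0.16363/0.20856 = 0.7846.
Update on result 2 ('flagged'): P(H) ← 0.974·0.7846 / (0.974·0.7846 + 0.054·0.2154) = 0.76418/0.77581 = 0.9850.

Posterior P(H) ≈ 0.985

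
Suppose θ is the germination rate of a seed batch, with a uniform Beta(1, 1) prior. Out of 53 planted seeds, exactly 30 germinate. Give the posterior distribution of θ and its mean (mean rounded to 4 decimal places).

The binomial likelihood is conjugate to the Beta prior: with 30 successes and 23 failures, the posterior is Beta(1+30, 1+23) = Beta(31, 24).
E[θ | data] = 31/(31+24) = 0.5636.

Posterior: Beta(31, 24); mean ≈ 0.5636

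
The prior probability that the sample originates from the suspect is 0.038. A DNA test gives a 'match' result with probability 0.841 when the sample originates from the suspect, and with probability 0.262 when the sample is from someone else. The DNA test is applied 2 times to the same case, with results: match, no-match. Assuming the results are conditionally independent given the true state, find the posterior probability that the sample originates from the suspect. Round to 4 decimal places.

Let H be the event that the sample originates from the suspect; start with P(H) = 0.038. P('match'|H) = 0.841, P('match'|¬H) = 0.262.
Update on result 1 ('match'): P(H) ← 0.841·0.0380 / (0.841·0.0380 + 0.262·0.9620) = 0.031958/0.28400 = 0.1125.
Update on result 2 ('no-match'): P(H) ← 0.159·0.1125 / (0.159·0.1125 + 0.738·0.8875) = 0.017892/0.67285 = 0.0266.

Posterior P(H) ≈ 0.0266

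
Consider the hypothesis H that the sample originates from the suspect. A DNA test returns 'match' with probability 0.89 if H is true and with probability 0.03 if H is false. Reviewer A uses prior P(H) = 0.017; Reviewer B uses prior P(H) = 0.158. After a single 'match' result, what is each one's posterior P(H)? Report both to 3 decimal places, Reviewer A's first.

Reviewer A: 0.339; Reviewer B: 0.848

The likelihood ratio for a 'match' result is 0.89/0.03 = 29.667.
Reviewer A: prior odds 0.017/0.983 = 0.017294; posterior odds 0.51306; posterior probability 0.339.
Reviewer B: prior odds 0.158/0.842 = 0.18765; posterior odds 5.5669; posterior probability 0.848.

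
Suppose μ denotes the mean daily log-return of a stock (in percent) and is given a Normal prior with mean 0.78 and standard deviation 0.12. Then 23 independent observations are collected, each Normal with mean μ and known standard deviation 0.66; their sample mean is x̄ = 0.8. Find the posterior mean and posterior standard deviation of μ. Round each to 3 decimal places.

Posterior mean ≈ 0.789; posterior SD ≈ 0.090

With known σ, the Normal prior is conjugate. Weight on the data is w = (n/σ²)/(n/σ² + 1/τ₀²) = 52.8007/(52.8007+69.4444) = 0.43192.
Posterior mean = w·x̄ + (1−w)·μ₀ = 0.43192·0.8 + 0.56808·0.78 = 0.789. Posterior variance = 1/(52.8007+69.4444) = 0.00818028, so SD = 0.090.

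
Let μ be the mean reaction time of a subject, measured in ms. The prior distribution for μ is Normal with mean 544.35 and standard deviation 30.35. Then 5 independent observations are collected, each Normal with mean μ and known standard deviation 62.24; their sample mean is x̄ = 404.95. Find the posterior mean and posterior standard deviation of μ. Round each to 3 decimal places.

Posterior mean ≈ 468.635; posterior SD ≈ 20.514

With known σ, the Normal prior is conjugate. Weight on the data is w = (n/σ²)/(n/σ² + 1/τ₀²) = 0.00129072/(0.00129072+0.00108563) = 0.54315.
Posterior mean = w·x̄ + (1−w)·μ₀ = 0.54315·404.95 + 0.45685·544.35 = 468.635. Posterior variance = 1/(0.00129072+0.00108563) = 420.814, so SD = 20.514.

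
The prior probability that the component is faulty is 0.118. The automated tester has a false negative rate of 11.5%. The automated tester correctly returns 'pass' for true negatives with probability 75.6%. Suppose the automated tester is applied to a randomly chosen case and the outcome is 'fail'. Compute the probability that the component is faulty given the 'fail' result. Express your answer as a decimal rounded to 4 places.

P(H | E) ≈ 0.3267

Write H for 'the component is faulty'. Prior odds H:¬H = 0.118/0.882 = 0.13379. For the 'fail' outcome, the likelihood ratio is 0.885/0.244 = 3.6270.
Posterior odds = 0.13379 × 3.6270 = 0.48525, so P(H|E) = 0.48525/(1+0.48525) = 0.3267.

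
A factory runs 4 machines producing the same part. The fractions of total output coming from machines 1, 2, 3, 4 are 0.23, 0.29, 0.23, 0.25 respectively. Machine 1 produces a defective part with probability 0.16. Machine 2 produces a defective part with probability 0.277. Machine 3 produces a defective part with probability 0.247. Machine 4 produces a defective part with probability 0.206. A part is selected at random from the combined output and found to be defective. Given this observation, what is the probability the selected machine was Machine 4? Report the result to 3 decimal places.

Posterior probability ≈ 0.228

P(defective|M1) = 0.16; P(defective|M2) = 0.277; P(defective|M3) = 0.247; P(defective|M4) = 0.206.
Prior × likelihood for each source: 0.23·0.16=0.03680, 0.29·0.277=0.08033, 0.23·0.247=0.05681, 0.25·0.206=0.05150. Summing gives P(defective) = 0.22544.
P(Machine 4 | defective) = 0.05150 / 0.22544 = 0.228.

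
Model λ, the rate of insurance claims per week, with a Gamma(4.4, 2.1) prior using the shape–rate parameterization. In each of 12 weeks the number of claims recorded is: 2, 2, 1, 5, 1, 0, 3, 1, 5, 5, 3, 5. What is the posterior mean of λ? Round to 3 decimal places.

Posterior mean ≈ 2.652

Total count ∑xᵢ = 33 over n = 12 weeks.
Gamma is conjugate to the Poisson likelihood: posterior is Gamma(shape = 4.4+33 = 37.4, rate = 2.1+12 = 14.1).
Posterior mean = shape/rate = 37.4/14.1 = 2.652.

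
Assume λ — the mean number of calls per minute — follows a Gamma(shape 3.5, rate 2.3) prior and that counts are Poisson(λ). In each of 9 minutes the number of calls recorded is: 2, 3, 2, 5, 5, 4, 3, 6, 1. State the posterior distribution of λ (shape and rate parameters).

The Poisson likelihood adds the total count to the shape and the number of exposure periods to the rate. Here ∑xᵢ = 31 and n = 9, so shape 3.5→34.5 and rate 2.3→11.3.

Posterior: Gamma(shape=34.5, rate=11.3)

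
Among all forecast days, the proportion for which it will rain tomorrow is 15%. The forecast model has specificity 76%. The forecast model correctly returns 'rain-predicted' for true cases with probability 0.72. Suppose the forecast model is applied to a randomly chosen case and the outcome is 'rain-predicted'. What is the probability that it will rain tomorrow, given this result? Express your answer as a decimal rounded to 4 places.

P(H | E) ≈ 0.3462

Let H be the event that it will rain tomorrow. P(H) = 0.15, so P(¬H) = 0.85. With E the 'rain-predicted' result, P(E|H) = 0.72 and P(E|¬H) = 0.24.
P(E) = 0.72·0.15 + 0.24·0.85 = 0.10800 + 0.20400 = 0.31200.
By Bayes' theorem, P(H|E) = 0.10800 / 0.31200 = 0.3462.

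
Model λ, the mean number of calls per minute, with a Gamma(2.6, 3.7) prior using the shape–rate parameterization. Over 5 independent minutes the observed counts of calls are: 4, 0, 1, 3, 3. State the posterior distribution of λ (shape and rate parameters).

Posterior: Gamma(shape=13.6, rate=8.7)

Total count ∑xᵢ = 11 over n = 5 minutes.
Gamma is conjugate to the Poisson likelihood: posterior is Gamma(shape = 2.6+11 = 13.6, rate = 3.7+5 = 8.7).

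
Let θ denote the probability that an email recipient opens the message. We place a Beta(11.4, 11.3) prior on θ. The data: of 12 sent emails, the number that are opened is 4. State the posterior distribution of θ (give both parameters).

Posterior: Beta(15.4, 19.3)

Observing 4 successes and 8 failures updates Beta(11.4, 11.3) by adding the success and failure counts to the two shape parameters: α = 11.4+4 = 15.4, β = 11.3+8 = 19.3.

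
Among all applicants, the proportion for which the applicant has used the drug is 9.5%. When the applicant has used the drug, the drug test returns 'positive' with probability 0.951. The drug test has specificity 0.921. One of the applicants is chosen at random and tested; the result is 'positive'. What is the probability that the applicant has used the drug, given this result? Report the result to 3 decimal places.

Write H for 'the applicant has used the drug'. Prior odds H:¬H = 0.095/0.905 = 0.10497. For the 'positive' outcome, the likelihood ratio is 0.951/0.079 = 12.038.
Posterior odds = 0.10497 × 12.038 = 1.2637, so P(H|E) = 1.2637/(1+1.2637) = 0.558.

P(H | E) ≈ 0.558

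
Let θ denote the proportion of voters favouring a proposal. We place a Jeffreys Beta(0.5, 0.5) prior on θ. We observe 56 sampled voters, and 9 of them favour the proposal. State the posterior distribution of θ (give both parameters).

Posterior: Beta(9.5, 47.5)

Observing 9 successes and 47 failures updates Beta(0.5, 0.5) by adding the success and failure counts to the two shape parameters: α = 0.5+9 = 9.5, β = 0.5+47 = 47.5.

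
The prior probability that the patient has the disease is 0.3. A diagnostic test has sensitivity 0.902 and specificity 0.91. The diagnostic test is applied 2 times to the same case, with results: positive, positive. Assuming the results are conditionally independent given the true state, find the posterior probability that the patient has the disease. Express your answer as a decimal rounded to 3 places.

Posterior P(H) ≈ 0.977

With H the event that the patient has the disease, the joint likelihood of the observed sequence is P(data|H) = 0.902·0.902 = 0.81360 and P(data|¬H) = 0.09·0.09 = 0.0081000.
Bayes: P(H|data) = 0.3·0.81360 / (0.3·0.81360 + 0.7·0.0081000) = 0.24408/0.24975 = 0.9773.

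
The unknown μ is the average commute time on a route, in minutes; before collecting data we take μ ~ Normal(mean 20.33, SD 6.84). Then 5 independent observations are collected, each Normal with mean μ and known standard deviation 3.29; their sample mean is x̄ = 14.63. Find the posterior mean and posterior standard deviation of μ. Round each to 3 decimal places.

Posterior mean ≈ 14.882; posterior SD ≈ 1.438

Prior precision 1/τ₀² = 1/6.84² = 0.0213741; data precision n/σ² = 5/3.29² = 0.461932.
Posterior precision = 0.0213741 + 0.461932 = 0.483306, giving posterior SD = 1/√0.483306 = 1.438.
Posterior mean = (0.0213741·20.33 + 0.461932·14.63) / 0.483306 = 14.882.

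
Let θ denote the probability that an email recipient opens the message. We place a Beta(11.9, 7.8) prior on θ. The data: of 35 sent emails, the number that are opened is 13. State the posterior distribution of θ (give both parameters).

Posterior: Beta(24.9, 29.8)

The binomial likelihood is conjugate to the Beta prior: with 13 successes and 22 failures, the posterior is Beta(11.9+13, 7.8+22) = Beta(24.9, 29.8).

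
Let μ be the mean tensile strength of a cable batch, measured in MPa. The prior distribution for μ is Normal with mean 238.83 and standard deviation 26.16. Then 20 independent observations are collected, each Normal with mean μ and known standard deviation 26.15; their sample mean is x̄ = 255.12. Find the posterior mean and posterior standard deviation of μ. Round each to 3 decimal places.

Prior precision 1/τ₀² = 1/26.16² = 0.00146125; data precision n/σ² = 20/26.15² = 0.0292474.
Posterior precision = 0.00146125 + 0.0292474 = 0.0307086, giving posterior SD = 1/√0.0307086 = 5.707.
Posterior mean = (0.00146125·238.83 + 0.0292474·255.12) / 0.0307086 = 254.345.

Posterior mean ≈ 254.345; posterior SD ≈ 5.707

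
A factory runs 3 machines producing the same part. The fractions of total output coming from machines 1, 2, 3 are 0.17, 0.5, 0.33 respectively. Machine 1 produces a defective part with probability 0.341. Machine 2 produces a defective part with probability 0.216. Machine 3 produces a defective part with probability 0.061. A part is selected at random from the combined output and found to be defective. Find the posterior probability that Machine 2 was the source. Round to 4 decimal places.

Posterior probability ≈ 0.5803

Tabulate prior·likelihood by source: [1] prior 0.17, lik 0.341, product 0.05797; [2] prior 0.5, lik 0.216, product 0.1080; [3] prior 0.33, lik 0.061, product 0.02013.
Normalizing constant = 0.18610; the posterior for Machine 2 is its product over the sum, 0.1080/0.18610 = 0.5803.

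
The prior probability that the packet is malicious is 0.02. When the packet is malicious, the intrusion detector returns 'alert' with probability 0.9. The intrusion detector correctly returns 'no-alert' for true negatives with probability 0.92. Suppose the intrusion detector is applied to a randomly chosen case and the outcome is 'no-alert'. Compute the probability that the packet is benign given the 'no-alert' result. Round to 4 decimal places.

P(¬H | E) ≈ 0.9978

Let H be the event that the packet is malicious. P(H) = 0.02, so P(¬H) = 0.98. With E the 'no-alert' result, P(E|H) = 0.1 and P(E|¬H) = 0.92.
P(E) = 0.1·0.02 + 0.92·0.98 = 0.0020000 + 0.90160 = 0.90360.
By Bayes' theorem, P(H|E) = 0.0020000 / 0.90360 = 0.0022. Hence P(¬H|E) = 1 − 0.0022 = 0.9978.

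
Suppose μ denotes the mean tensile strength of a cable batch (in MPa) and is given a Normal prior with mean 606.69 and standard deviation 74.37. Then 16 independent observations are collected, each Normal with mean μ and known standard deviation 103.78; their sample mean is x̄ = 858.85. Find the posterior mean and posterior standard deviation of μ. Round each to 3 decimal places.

Prior precision 1/τ₀² = 1/74.37² = 0.00018080; data precision n/σ² = 16/103.78² = 0.00148557.
Posterior precision = 0.00018080 + 0.00148557 = 0.00166637, giving posterior SD = 1/√0.00166637 = 24.497.
Posterior mean = (0.00018080·606.69 + 0.00148557·858.85) / 0.00166637 = 831.490.

Posterior mean ≈ 831.490; posterior SD ≈ 24.497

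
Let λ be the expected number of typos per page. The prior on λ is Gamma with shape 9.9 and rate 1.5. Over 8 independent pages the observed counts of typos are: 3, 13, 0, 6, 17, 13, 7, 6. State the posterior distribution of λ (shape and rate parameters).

Posterior: Gamma(shape=74.9, rate=9.5)

Total count ∑xᵢ = 65 over n = 8 pages.
Gamma is conjugate to the Poisson likelihood: posterior is Gamma(shape = 9.9+65 = 74.9, rate = 1.5+8 = 9.5).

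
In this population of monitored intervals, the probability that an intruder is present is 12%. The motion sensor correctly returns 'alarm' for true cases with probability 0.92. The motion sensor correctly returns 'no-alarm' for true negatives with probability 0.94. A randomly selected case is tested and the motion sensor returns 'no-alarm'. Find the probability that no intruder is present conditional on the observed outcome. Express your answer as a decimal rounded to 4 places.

Write H for 'an intruder is present'. Prior odds H:¬H = 0.12/0.88 = 0.13636. For the 'no-alarm' outcome, the likelihood ratio is 0.08/0.94 = 0.085106.
Posterior odds = 0.13636 × 0.085106 = 0.011605, so P(H|E) = 0.011605/(1+0.011605) = 0.0115. Then P(¬H|E) = 1 − 0.0115 = 0.9885.

P(¬H | E) ≈ 0.9885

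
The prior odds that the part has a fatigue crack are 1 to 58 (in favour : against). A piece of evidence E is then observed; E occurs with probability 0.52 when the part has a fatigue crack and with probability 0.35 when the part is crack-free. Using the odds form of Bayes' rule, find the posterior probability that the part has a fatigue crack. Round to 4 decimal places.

Posterior probability ≈ 0.0250

Prior odds = 1/58 = 0.017241. In log-odds, ln(0.017241) = -4.0604.
Add log likelihood ratio: ln(1.4857) = 0.39590.
Posterior log-odds = -3.6645, so posterior odds = exp(-3.6645) = 0.025616. Converting, P(H|E) = 0.025616/1.0256 = 0.0250.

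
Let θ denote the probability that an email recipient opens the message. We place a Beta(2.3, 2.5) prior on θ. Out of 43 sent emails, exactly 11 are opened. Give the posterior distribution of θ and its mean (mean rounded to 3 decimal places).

Observing 11 successes and 32 failures updates Beta(2.3, 2.5) by adding the success and failure counts to the two shape parameters: α = 2.3+11 = 13.3, β = 2.5+32 = 34.5.
E[θ | data] = 13.3/(13.3+34.5) = 0.278.

Posterior: Beta(13.3, 34.5); mean ≈ 0.278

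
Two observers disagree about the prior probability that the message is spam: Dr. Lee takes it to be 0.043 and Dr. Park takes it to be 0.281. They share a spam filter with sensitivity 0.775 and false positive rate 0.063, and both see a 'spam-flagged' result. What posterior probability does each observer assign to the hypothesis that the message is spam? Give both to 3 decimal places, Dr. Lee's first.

Dr. Lee: 0.356; Dr. Park: 0.828

P('+'|H) = 0.775, P('+'|¬H) = 0.063.
Dr. Lee: numerator 0.775·0.043 = 0.033325; evidence = 0.033325+0.063·0.957 = 0.093616; posterior = 0.356.
Dr. Park: numerator 0.775·0.281 = 0.21778; evidence = 0.21778+0.063·0.719 = 0.26307; posterior = 0.828.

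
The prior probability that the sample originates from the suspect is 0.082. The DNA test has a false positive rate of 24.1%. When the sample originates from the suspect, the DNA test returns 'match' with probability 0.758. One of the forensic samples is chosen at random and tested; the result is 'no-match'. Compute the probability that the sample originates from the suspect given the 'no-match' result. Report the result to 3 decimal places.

Write H for 'the sample originates from the suspect'. Prior odds H:¬H = 0.082/0.918 = 0.089325. For the 'no-match' outcome, the likelihood ratio is 0.242/0.759 = 0.31884.
Posterior odds = 0.089325 × 0.31884 = 0.028480, so P(H|E) = 0.028480/(1+0.028480) = 0.028.

P(H | E) ≈ 0.028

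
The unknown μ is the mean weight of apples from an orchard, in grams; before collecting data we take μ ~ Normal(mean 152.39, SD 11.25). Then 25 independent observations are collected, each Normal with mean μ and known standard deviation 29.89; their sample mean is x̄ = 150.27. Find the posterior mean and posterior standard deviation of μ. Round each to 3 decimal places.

Prior precision 1/τ₀² = 1/11.25² = 0.00790123; data precision n/σ² = 25/29.89² = 0.0279826.
Posterior precision = 0.00790123 + 0.0279826 = 0.0358838, giving posterior SD = 1/√0.0358838 = 5.279.
Posterior mean = (0.00790123·152.39 + 0.0279826·150.27) / 0.0358838 = 150.737.

Posterior mean ≈ 150.737; posterior SD ≈ 5.279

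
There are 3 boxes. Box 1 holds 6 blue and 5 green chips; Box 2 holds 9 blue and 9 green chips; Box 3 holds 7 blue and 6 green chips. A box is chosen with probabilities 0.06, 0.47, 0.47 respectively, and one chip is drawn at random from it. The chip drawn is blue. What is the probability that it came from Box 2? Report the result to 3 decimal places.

Tabulate prior·likelihood by source: [1] prior 0.06, lik 0.5455, product 0.03273; [2] prior 0.47, lik 0.5, product 0.2350; [3] prior 0.47, lik 0.5385, product 0.2531.
Normalizing constant = 0.52080; the posterior for Box 2 is its product over the sum, 0.2350/0.52080 = 0.451.

Posterior probability ≈ 0.451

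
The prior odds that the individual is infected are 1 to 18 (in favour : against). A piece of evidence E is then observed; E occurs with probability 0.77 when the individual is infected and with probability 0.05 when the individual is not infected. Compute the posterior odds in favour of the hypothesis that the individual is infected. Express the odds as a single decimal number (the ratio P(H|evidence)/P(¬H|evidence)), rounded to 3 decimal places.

Prior odds = 1/18 = 0.055556.
Likelihood ratio for E = 0.77/0.05 = 15.400.
Posterior odds = prior odds × LR = 0.85556.

Posterior odds ≈ 0.856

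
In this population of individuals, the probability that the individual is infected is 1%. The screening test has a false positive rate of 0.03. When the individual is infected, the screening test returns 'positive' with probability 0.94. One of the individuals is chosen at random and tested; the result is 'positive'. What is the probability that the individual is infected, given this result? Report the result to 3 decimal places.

Let H be the event that the individual is infected. P(H) = 0.01, so P(¬H) = 0.99. With E the 'positive' result, P(E|H) = 0.94 and P(E|¬H) = 0.03.
P(E) = 0.94·0.01 + 0.03·0.99 = 0.0094000 + 0.029700 = 0.039100.
By Bayes' theorem, P(H|E) = 0.0094000 / 0.039100 = 0.240.

P(H | E) ≈ 0.240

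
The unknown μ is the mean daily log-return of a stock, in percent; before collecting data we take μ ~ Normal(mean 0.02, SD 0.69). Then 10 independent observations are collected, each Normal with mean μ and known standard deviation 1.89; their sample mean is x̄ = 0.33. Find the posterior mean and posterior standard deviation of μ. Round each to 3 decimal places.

Prior precision 1/τ₀² = 1/0.69² = 2.10040; data precision n/σ² = 10/1.89² = 2.79947.
Posterior precision = 2.10040 + 2.79947 = 4.89987, giving posterior SD = 1/√4.89987 = 0.452.
Posterior mean = (2.10040·0.02 + 2.79947·0.33) / 4.89987 = 0.197.

Posterior mean ≈ 0.197; posterior SD ≈ 0.452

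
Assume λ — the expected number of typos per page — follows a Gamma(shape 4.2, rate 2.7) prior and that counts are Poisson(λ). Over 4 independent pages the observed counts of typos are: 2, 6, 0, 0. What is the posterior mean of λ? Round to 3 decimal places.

Posterior mean ≈ 1.821

The Poisson likelihood adds the total count to the shape and the number of exposure periods to the rate. Here ∑xᵢ = 8 and n = 4, so shape 4.2→12.2 and rate 2.7→6.7.
Posterior mean = shape/rate = 12.2/6.7 = 1.821.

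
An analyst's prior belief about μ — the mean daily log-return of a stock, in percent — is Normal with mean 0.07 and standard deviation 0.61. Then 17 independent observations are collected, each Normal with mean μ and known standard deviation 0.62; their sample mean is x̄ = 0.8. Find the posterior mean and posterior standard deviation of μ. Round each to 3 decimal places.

With known σ, the Normal prior is conjugate. Weight on the data is w = (n/σ²)/(n/σ² + 1/τ₀²) = 44.2248/(44.2248+2.68745) = 0.94271.
Posterior mean = w·x̄ + (1−w)·μ₀ = 0.94271·0.8 + 0.057287·0.07 = 0.758. Posterior variance = 1/(44.2248+2.68745) = 0.0213164, so SD = 0.146.

Posterior mean ≈ 0.758; posterior SD ≈ 0.146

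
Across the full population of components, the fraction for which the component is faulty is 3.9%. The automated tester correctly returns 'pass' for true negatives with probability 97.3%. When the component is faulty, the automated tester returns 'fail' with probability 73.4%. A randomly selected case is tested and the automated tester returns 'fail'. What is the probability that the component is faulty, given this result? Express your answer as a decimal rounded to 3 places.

Write H for 'the component is faulty'. Prior odds H:¬H = 0.039/0.961 = 0.040583. For the 'fail' outcome, the likelihood ratio is 0.734/0.027 = 27.185.
Posterior odds = 0.040583 × 27.185 = 1.1032, so P(H|E) = 1.1032/(1+1.1032) = 0.525.

P(H | E) ≈ 0.525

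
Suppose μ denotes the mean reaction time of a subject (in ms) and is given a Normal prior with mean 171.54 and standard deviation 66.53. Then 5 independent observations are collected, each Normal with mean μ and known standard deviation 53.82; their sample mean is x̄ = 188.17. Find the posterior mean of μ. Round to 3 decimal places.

Prior precision 1/τ₀² = 1/66.53² = 0.00022593; data precision n/σ² = 5/53.82² = 0.00172617.
Posterior precision = 0.00022593 + 0.00172617 = 0.00195209.
Posterior mean = (0.00022593·171.54 + 0.00172617·188.17) / 0.00195209 = 186.245.

Posterior mean ≈ 186.245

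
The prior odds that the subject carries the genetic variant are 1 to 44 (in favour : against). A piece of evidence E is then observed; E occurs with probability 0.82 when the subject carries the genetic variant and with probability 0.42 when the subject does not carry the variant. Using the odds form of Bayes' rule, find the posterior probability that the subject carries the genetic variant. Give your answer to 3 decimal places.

Posterior probability ≈ 0.042

Prior odds = 1/44 = 0.022727. In log-odds, ln(0.022727) = -3.7842.
Add log likelihood ratio: ln(1.9524) = 0.66905.
Posterior log-odds = -3.1151, so posterior odds = exp(-3.1151) = 0.044372. Converting, P(H|E) = 0.044372/1.0444 = 0.042.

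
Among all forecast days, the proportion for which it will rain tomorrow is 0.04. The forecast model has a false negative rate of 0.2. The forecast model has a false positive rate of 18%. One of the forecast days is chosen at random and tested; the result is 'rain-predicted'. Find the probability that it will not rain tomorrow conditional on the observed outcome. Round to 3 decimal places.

Write H for 'it will rain tomorrow'. Prior odds H:¬H = 0.04/0.96 = 0.041667. For the 'rain-predicted' outcome, the likelihood ratio is 0.8/0.18 = 4.4444.
Posterior odds = 0.041667 × 4.4444 = 0.18519, so P(H|E) = 0.18519/(1+0.18519) = 0.156. Then P(¬H|E) = 1 − 0.156 = 0.844.

P(¬H | E) ≈ 0.844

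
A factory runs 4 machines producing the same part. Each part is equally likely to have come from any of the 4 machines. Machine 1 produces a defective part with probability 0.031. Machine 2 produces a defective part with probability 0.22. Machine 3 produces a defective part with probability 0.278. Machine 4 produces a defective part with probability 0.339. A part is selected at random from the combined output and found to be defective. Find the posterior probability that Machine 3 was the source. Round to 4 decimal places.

Tabulate prior·likelihood by source: [1] prior 0.25, lik 0.031, product 0.007750; [2] prior 0.25, lik 0.22, product 0.05500; [3] prior 0.25, lik 0.278, product 0.06950; [4] prior 0.25, lik 0.339, product 0.08475.
Normalizing constant = 0.21700; the posterior for Machine 3 is its product over the sum, 0.06950/0.21700 = 0.3203.

Posterior probability ≈ 0.3203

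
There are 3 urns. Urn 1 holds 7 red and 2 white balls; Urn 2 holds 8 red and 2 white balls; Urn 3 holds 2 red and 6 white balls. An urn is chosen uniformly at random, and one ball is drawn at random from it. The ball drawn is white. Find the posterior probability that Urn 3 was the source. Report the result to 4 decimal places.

P(white|Urn 1) = 0.2222; P(white|Urn 2) = 0.2; P(white|Urn 3) = 0.75.
Prior × likelihood for each source: 0.333333·0.2222=0.07407, 0.333333·0.2=0.06667, 0.333333·0.75=0.2500. Summing gives P(white) = 0.39074.
P(Urn 3 | white) = 0.2500 / 0.39074 = 0.6398.

Posterior probability ≈ 0.6398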